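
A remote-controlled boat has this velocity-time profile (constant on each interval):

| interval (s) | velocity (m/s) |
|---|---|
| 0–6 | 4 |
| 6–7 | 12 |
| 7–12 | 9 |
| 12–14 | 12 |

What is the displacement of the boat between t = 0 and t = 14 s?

Net displacement equals the area under the velocity-time graph (areas below the axis count negative).
0–6 s: 4 × 6 = 24 m
6–7 s: 12 × 1 = 12 m
7–12 s: 9 × 5 = 45 m
12–14 s: 12 × 2 = 24 m
Net displacement = 105 m

105 m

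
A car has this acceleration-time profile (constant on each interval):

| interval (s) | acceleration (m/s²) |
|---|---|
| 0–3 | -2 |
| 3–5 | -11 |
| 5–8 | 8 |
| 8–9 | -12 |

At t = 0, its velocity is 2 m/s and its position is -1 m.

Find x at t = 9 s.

-84 m

On each constant-a segment, Δv = aΔt and Δx = v₀Δt + ½aΔt²; chain segment to segment.
0–3 s: v starts 2 m/s; Δx = 2·3 + ½·-2·3² = -3 m; v ends -4 m/s.
3–5 s: v starts -4 m/s; Δx = -4·2 + ½·-11·2² = -30 m; v ends -26 m/s.
5–8 s: v starts -26 m/s; Δx = -26·3 + ½·8·3² = -42 m; v ends -2 m/s.
8–9 s: v starts -2 m/s; Δx = -2·1 + ½·-12·1² = -8 m; v ends -14 m/s.
x(9) = -1 + Σ Δx = -84 m.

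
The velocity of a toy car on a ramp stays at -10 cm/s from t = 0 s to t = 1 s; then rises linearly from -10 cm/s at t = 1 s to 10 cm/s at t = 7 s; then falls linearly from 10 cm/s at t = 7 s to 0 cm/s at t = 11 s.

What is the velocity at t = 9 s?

On 7–11 s the graph is linear from 10 to 0 cm/s: v(9) = 10 + (0 − 10)·(9 − 7)/(11 − 7) = 5 cm/s.

5 cm/s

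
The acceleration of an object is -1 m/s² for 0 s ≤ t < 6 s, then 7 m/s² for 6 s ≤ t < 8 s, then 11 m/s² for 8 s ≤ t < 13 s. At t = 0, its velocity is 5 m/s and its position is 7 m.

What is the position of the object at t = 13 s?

On each constant-a segment, Δv = aΔt and Δx = v₀Δt + ½aΔt²; chain segment to segment.
0–6 s: v starts 5 m/s; Δx = 5·6 + ½·-1·6² = 12 m; v ends -1 m/s.
6–8 s: v starts -1 m/s; Δx = -1·2 + ½·7·2² = 12 m; v ends 13 m/s.
8–13 s: v starts 13 m/s; Δx = 13·5 + ½·11·5² = 202.5 m; v ends 68 m/s.
x(13) = 7 + Σ Δx = 233.5 m.

233.5 m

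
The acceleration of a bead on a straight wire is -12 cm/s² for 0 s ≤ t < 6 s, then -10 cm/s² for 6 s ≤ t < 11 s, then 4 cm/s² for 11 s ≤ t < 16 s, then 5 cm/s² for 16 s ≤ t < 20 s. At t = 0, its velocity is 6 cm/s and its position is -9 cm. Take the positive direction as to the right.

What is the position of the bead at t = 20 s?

On each constant-a segment, Δv = aΔt and Δx = v₀Δt + ½aΔt²; chain segment to segment.
0–6 s: v starts 6 cm/s; Δx = 6·6 + ½·-12·6² = -180 cm; v ends -66 cm/s.
6–11 s: v starts -66 cm/s; Δx = -66·5 + ½·-10·5² = -455 cm; v ends -116 cm/s.
11–16 s: v starts -116 cm/s; Δx = -116·5 + ½·4·5² = -530 cm; v ends -96 cm/s.
16–20 s: v starts -96 cm/s; Δx = -96·4 + ½·5·4² = -344 cm; v ends -76 cm/s.
x(20) = -9 + Σ Δx = -1518 cm.

-1518 cm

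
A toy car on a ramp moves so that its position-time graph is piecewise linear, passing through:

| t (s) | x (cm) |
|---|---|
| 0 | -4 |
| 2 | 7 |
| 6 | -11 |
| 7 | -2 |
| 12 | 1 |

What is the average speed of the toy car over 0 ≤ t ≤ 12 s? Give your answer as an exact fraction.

Average speed = (total path length)/(elapsed time); on a piecewise-linear x-t graph the path length is Σ|Δx|.
0–2 s: |Δx| = |7 − -4| = 11 cm
2–6 s: |Δx| = |-11 − 7| = 18 cm
6–7 s: |Δx| = |-2 − -11| = 9 cm
7–12 s: |Δx| = |1 − -2| = 3 cm
Total path = 41 cm; average speed = 41/12 = 41/12 cm/s.

41/12 cm/s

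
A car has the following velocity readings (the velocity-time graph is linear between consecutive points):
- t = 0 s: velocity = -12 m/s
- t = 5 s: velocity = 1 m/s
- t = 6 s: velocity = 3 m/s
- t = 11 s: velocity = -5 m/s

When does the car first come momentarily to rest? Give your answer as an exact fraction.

t = 60/13 s

v changes sign on 0–5 s (from -12 to 1); the graph is linear there, so v = 0 at t = 0 + (12)·(5 − 0)/(1 − -12) = 60/13 s.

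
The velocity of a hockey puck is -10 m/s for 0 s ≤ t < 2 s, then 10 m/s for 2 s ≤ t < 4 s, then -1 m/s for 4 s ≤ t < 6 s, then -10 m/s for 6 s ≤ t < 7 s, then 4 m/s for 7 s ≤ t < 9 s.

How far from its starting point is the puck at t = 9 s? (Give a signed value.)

-4 m

Displacement is the signed area under the v-t curve.
0–2 s: -10 × 2 = -20 m
2–4 s: 10 × 2 = 20 m
4–6 s: -1 × 2 = -2 m
6–7 s: -10 × 1 = -10 m
7–9 s: 4 × 2 = 8 m
Net displacement = -4 m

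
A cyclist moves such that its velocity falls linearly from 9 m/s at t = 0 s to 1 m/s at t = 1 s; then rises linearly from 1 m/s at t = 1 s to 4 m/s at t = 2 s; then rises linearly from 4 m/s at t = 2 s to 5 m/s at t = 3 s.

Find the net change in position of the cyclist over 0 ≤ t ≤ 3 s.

12 m

Displacement is the signed area under the v-t curve.
0–1 s: ½(9 + 1)(1) = 5 m
1–2 s: ½(1 + 4)(1) = 2.5 m
2–3 s: ½(4 + 5)(1) = 4.5 m
Net displacement = 12 m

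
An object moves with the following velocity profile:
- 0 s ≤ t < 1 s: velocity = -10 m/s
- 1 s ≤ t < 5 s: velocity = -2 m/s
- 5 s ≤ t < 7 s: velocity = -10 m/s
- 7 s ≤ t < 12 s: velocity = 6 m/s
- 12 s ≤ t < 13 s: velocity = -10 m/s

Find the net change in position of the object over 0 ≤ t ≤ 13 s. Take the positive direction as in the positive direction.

-18 m

Displacement is the signed area under the v-t curve.
0–1 s: -10 × 1 = -10 m
1–5 s: -2 × 4 = -8 m
5–7 s: -10 × 2 = -20 m
7–12 s: 6 × 5 = 30 m
12–13 s: -10 × 1 = -10 m
Net displacement = -18 m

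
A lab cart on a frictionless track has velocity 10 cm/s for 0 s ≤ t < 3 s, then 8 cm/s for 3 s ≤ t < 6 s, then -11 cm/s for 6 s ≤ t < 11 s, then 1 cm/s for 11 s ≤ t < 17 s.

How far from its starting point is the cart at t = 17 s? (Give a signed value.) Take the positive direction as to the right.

Net displacement equals the area under the velocity-time graph (areas below the axis count negative).
0–3 s: 10 × 3 = 30 cm
3–6 s: 8 × 3 = 24 cm
6–11 s: -11 × 5 = -55 cm
11–17 s: 1 × 6 = 6 cm
Net displacement = 5 cm

5 cm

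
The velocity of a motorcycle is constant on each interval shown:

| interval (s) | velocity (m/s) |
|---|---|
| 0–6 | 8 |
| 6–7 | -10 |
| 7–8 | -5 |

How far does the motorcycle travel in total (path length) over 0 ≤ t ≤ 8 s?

Distance (not displacement) is the total path length: add the absolute areas under v-t.
0–6 s: |8| × 6 = 48 m
6–7 s: |-10| × 1 = 10 m
7–8 s: |-5| × 1 = 5 m
Total distance = 63 m

63 m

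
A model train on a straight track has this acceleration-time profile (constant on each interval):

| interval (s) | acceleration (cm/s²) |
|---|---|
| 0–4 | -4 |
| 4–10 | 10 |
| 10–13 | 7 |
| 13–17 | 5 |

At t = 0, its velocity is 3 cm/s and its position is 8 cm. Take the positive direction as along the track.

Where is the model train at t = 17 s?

On each constant-a segment, Δv = aΔt and Δx = v₀Δt + ½aΔt²; chain segment to segment.
0–4 s: v starts 3 cm/s; Δx = 3·4 + ½·-4·4² = -20 cm; v ends -13 cm/s.
4–10 s: v starts -13 cm/s; Δx = -13·6 + ½·10·6² = 102 cm; v ends 47 cm/s.
10–13 s: v starts 47 cm/s; Δx = 47·3 + ½·7·3² = 172.5 cm; v ends 68 cm/s.
13–17 s: v starts 68 cm/s; Δx = 68·4 + ½·5·4² = 312 cm; v ends 88 cm/s.
x(17) = 8 + Σ Δx = 574.5 cm.

574.5 cm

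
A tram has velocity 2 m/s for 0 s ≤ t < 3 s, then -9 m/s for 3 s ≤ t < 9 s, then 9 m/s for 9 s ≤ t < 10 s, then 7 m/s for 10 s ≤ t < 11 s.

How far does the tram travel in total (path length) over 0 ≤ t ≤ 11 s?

76 m

Distance (not displacement) is the total path length: add the absolute areas under v-t.
0–3 s: |2| × 3 = 6 m
3–9 s: |-9| × 6 = 54 m
9–10 s: |9| × 1 = 9 m
10–11 s: |7| × 1 = 7 m
Total distance = 76 m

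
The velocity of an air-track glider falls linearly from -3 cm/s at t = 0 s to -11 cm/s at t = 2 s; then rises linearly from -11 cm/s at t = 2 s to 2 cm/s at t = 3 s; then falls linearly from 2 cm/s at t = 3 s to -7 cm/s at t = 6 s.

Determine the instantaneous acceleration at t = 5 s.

-3 cm/s²

Acceleration is the slope of the v-t graph on 3–6 s: (-7 − 2)/(6 − 3) = -3 cm/s².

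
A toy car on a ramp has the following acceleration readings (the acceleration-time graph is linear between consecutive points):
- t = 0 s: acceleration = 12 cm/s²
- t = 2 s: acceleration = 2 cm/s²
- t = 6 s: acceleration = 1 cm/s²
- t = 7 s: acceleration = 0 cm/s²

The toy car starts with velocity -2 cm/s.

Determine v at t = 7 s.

18.5 cm/s

Δv equals the area under the a-t graph; then v = v₀ + Δv.
0–2 s: ½(12 + 2)(2) = 14 cm/s
2–6 s: ½(2 + 1)(4) = 6 cm/s
6–7 s: ½(1 + 0)(1) = 0.5 cm/s
Δv = 20.5 cm/s, so v(7) = -2 + (20.5) = 18.5 cm/s.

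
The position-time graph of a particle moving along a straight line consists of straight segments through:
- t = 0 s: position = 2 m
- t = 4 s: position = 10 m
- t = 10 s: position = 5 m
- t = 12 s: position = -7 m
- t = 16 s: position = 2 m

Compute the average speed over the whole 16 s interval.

Average speed = (total path length)/(elapsed time); on a piecewise-linear x-t graph the path length is Σ|Δx|.
0–4 s: |Δx| = |10 − 2| = 8 m
4–10 s: |Δx| = |5 − 10| = 5 m
10–12 s: |Δx| = |-7 − 5| = 12 m
12–16 s: |Δx| = |2 − -7| = 9 m
Total path = 34 m; average speed = 34/16 = 2.125 m/s.

2.125 m/s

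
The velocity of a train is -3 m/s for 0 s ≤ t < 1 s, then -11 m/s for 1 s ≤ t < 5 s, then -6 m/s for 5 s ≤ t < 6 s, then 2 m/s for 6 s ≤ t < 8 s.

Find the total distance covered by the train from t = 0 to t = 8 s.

57 m

Total distance travelled is ∫|v| dt — sum the magnitudes of each area piece.
0–1 s: |-3| × 1 = 3 m
1–5 s: |-11| × 4 = 44 m
5–6 s: |-6| × 1 = 6 m
6–8 s: |2| × 2 = 4 m
Total distance = 57 m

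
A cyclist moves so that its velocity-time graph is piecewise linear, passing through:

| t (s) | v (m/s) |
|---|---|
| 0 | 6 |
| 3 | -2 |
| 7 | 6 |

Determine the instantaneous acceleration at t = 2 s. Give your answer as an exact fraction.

Acceleration is the slope of the v-t graph on 0–3 s: (-2 − 6)/(3 − 0) = -8/3 m/s².

-8/3 m/s²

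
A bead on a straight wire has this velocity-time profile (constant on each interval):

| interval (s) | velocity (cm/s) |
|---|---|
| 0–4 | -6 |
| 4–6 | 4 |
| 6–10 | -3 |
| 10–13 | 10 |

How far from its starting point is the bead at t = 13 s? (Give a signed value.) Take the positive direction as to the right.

Net displacement equals the area under the velocity-time graph (areas below the axis count negative).
0–4 s: -6 × 4 = -24 cm
4–6 s: 4 × 2 = 8 cm
6–10 s: -3 × 4 = -12 cm
10–13 s: 10 × 3 = 30 cm
Net displacement = 2 cm

2 cm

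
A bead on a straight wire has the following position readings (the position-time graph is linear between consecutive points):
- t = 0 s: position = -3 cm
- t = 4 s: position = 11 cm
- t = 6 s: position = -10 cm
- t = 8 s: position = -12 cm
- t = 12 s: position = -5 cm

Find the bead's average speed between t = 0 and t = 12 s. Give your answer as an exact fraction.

11/3 cm/s

Average speed = (total path length)/(elapsed time); on a piecewise-linear x-t graph the path length is Σ|Δx|.
0–4 s: |Δx| = |11 − -3| = 14 cm
4–6 s: |Δx| = |-10 − 11| = 21 cm
6–8 s: |Δx| = |-12 − -10| = 2 cm
8–12 s: |Δx| = |-5 − -12| = 7 cm
Total path = 44 cm; average speed = 44/12 = 11/3 cm/s.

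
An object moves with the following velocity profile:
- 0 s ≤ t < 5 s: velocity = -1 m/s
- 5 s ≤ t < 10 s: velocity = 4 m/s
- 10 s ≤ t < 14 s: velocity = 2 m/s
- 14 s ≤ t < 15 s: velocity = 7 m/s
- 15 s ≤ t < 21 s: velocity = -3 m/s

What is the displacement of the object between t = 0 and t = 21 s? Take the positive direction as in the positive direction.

Net displacement equals the area under the velocity-time graph (areas below the axis count negative).
0–5 s: -1 × 5 = -5 m
5–10 s: 4 × 5 = 20 m
10–14 s: 2 × 4 = 8 m
14–15 s: 7 × 1 = 7 m
15–21 s: -3 × 6 = -18 m
Net displacement = 12 m

12 m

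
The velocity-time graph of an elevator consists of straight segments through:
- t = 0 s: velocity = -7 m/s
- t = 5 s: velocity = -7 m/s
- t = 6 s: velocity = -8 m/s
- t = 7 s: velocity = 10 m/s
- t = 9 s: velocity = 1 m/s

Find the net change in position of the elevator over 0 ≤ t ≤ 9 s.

Displacement is the signed area under the v-t curve.
0–5 s: -7 × 5 = -35 m
5–6 s: ½(-7 + -8)(1) = -7.5 m
6–7 s: ½(-8 + 10)(1) = 1 m
7–9 s: ½(10 + 1)(2) = 11 m
Net displacement = -30.5 m

-30.5 m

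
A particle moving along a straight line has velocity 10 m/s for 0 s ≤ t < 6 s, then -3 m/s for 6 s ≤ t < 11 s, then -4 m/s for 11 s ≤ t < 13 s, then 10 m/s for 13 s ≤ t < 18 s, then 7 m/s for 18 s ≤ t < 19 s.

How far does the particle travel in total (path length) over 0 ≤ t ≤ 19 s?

140 m

Distance (not displacement) is the total path length: add the absolute areas under v-t.
0–6 s: |10| × 6 = 60 m
6–11 s: |-3| × 5 = 15 m
11–13 s: |-4| × 2 = 8 m
13–18 s: |10| × 5 = 50 m
18–19 s: |7| × 1 = 7 m
Total distance = 140 m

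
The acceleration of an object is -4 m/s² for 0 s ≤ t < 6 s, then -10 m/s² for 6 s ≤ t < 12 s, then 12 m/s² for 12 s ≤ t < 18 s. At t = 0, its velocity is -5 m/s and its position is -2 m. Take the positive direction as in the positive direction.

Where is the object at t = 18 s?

-776 m

On each constant-a segment, Δv = aΔt and Δx = v₀Δt + ½aΔt²; chain segment to segment.
0–6 s: v starts -5 m/s; Δx = -5·6 + ½·-4·6² = -102 m; v ends -29 m/s.
6–12 s: v starts -29 m/s; Δx = -29·6 + ½·-10·6² = -354 m; v ends -89 m/s.
12–18 s: v starts -89 m/s; Δx = -89·6 + ½·12·6² = -318 m; v ends -17 m/s.
x(18) = -2 + Σ Δx = -776 m.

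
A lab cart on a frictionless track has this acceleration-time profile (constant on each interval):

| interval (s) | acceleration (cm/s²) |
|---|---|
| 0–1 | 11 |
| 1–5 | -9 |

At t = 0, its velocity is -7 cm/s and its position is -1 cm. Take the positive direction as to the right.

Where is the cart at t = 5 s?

-58.5 cm

On each constant-a segment, Δv = aΔt and Δx = v₀Δt + ½aΔt²; chain segment to segment.
0–1 s: v starts -7 cm/s; Δx = -7·1 + ½·11·1² = -1.5 cm; v ends 4 cm/s.
1–5 s: v starts 4 cm/s; Δx = 4·4 + ½·-9·4² = -56 cm; v ends -32 cm/s.
x(5) = -1 + Σ Δx = -58.5 cm.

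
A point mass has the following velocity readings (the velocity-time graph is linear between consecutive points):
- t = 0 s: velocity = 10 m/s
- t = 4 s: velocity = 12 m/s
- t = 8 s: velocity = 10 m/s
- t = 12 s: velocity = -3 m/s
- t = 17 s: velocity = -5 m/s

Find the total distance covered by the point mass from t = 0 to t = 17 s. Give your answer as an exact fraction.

1622/13 m

Total distance travelled is ∫|v| dt — sum the magnitudes of each area piece.
0–4 s: |½(10 + 12)(4)| = 44 m
4–8 s: |½(12 + 10)(4)| = 44 m
8–12 s: v = 0 at t = 144/13 s; triangle areas 200/13 + 18/13 = 218/13 m
12–17 s: |½(-3 + -5)(5)| = 20 m
Total distance = 1622/13 m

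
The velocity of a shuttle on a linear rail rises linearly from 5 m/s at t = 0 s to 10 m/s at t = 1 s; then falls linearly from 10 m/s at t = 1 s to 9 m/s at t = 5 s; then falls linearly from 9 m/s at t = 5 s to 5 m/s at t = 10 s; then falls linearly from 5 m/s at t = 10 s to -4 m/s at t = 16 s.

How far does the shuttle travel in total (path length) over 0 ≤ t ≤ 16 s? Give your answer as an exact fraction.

565/6 m

Distance (not displacement) is the total path length: add the absolute areas under v-t.
0–1 s: |½(5 + 10)(1)| = 7.5 m
1–5 s: |½(10 + 9)(4)| = 38 m
5–10 s: |½(9 + 5)(5)| = 35 m
10–16 s: v = 0 at t = 40/3 s; triangle areas 25/3 + 16/3 = 41/3 m
Total distance = 565/6 m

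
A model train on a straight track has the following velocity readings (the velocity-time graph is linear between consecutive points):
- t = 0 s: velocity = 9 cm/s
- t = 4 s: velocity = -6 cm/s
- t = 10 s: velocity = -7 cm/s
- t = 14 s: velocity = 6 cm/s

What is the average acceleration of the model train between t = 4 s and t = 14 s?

Average acceleration = Δv/Δt = (6 − -6)/(14 − 4) = 1.2 cm/s².

1.2 cm/s²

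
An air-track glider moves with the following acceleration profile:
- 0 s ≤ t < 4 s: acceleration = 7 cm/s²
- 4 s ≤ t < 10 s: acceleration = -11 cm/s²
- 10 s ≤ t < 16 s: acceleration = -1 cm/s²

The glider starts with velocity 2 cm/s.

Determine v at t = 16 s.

-42 cm/s

Δv equals the area under the a-t graph; then v = v₀ + Δv.
0–4 s: 7 × 4 = 28 cm/s
4–10 s: -11 × 6 = -66 cm/s
10–16 s: -1 × 6 = -6 cm/s
Δv = -44 cm/s, so v(16) = 2 + (-44) = -42 cm/s.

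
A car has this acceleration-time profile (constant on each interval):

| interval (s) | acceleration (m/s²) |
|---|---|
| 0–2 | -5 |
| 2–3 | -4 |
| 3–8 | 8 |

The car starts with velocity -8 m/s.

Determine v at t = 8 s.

Δv equals the area under the a-t graph; then v = v₀ + Δv.
0–2 s: -5 × 2 = -10 m/s
2–3 s: -4 × 1 = -4 m/s
3–8 s: 8 × 5 = 40 m/s
Δv = 26 m/s, so v(8) = -8 + (26) = 18 m/s.

18 m/s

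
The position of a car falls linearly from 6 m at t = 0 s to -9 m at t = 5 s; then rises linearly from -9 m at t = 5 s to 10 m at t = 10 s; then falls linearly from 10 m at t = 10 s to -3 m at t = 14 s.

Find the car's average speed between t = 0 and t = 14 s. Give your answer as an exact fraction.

Average speed = (total path length)/(elapsed time); on a piecewise-linear x-t graph the path length is Σ|Δx|.
0–5 s: |Δx| = |-9 − 6| = 15 m
5–10 s: |Δx| = |10 − -9| = 19 m
10–14 s: |Δx| = |-3 − 10| = 13 m
Total path = 47 m; average speed = 47/14 = 47/14 m/s.

47/14 m/s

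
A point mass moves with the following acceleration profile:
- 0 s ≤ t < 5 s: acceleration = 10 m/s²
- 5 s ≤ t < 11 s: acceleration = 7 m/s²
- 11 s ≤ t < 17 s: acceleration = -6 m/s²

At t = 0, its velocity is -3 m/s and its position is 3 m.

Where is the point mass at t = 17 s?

947 m

On each constant-a segment, Δv = aΔt and Δx = v₀Δt + ½aΔt²; chain segment to segment.
0–5 s: v starts -3 m/s; Δx = -3·5 + ½·10·5² = 110 m; v ends 47 m/s.
5–11 s: v starts 47 m/s; Δx = 47·6 + ½·7·6² = 408 m; v ends 89 m/s.
11–17 s: v starts 89 m/s; Δx = 89·6 + ½·-6·6² = 426 m; v ends 53 m/s.
x(17) = 3 + Σ Δx = 947 m.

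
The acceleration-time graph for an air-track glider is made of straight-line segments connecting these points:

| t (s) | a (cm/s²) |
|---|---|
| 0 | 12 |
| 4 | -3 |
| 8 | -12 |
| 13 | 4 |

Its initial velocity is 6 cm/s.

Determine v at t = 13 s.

Δv equals the area under the a-t graph; then v = v₀ + Δv.
0–4 s: ½(12 + -3)(4) = 18 cm/s
4–8 s: ½(-3 + -12)(4) = -30 cm/s
8–13 s: ½(-12 + 4)(5) = -20 cm/s
Δv = -32 cm/s, so v(13) = 6 + (-32) = -26 cm/s.

-26 cm/s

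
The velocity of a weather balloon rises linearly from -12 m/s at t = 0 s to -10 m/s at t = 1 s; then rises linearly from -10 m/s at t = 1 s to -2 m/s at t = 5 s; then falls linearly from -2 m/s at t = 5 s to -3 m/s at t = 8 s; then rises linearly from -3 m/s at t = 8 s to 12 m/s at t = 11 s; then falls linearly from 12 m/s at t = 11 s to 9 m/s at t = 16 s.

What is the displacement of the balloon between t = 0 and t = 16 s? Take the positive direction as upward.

23.5 m

Displacement is the signed area under the v-t curve.
0–1 s: ½(-12 + -10)(1) = -11 m
1–5 s: ½(-10 + -2)(4) = -24 m
5–8 s: ½(-2 + -3)(3) = -7.5 m
8–11 s: ½(-3 + 12)(3) = 13.5 m
11–16 s: ½(12 + 9)(5) = 52.5 m
Net displacement = 23.5 m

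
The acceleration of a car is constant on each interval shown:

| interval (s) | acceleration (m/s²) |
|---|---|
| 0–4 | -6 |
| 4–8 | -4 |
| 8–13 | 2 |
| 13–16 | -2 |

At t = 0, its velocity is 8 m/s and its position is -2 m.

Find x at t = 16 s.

On each constant-a segment, Δv = aΔt and Δx = v₀Δt + ½aΔt²; chain segment to segment.
0–4 s: v starts 8 m/s; Δx = 8·4 + ½·-6·4² = -16 m; v ends -16 m/s.
4–8 s: v starts -16 m/s; Δx = -16·4 + ½·-4·4² = -96 m; v ends -32 m/s.
8–13 s: v starts -32 m/s; Δx = -32·5 + ½·2·5² = -135 m; v ends -22 m/s.
13–16 s: v starts -22 m/s; Δx = -22·3 + ½·-2·3² = -75 m; v ends -28 m/s.
x(16) = -2 + Σ Δx = -324 m.

-324 m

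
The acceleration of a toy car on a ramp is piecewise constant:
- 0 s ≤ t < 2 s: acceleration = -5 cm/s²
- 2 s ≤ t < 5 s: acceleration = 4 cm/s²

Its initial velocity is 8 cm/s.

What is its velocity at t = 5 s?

10 cm/s

Δv equals the area under the a-t graph; then v = v₀ + Δv.
0–2 s: -5 × 2 = -10 cm/s
2–5 s: 4 × 3 = 12 cm/s
Δv = 2 cm/s, so v(5) = 8 + (2) = 10 cm/s.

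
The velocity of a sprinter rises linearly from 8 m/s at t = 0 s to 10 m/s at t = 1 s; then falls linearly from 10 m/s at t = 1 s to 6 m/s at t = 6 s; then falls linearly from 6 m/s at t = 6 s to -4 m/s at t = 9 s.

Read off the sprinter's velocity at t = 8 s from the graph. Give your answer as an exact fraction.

-2/3 m/s

On 6–9 s the graph is linear from 6 to -4 m/s: v(8) = 6 + (-4 − 6)·(8 − 6)/(9 − 6) = -2/3 m/s.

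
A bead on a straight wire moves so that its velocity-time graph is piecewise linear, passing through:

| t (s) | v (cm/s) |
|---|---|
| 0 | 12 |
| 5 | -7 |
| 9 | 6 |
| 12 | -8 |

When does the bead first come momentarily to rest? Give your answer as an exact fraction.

t = 60/19 s

v changes sign on 0–5 s (from 12 to -7); the graph is linear there, so v = 0 at t = 0 + (-12)·(5 − 0)/(-7 − 12) = 60/19 s.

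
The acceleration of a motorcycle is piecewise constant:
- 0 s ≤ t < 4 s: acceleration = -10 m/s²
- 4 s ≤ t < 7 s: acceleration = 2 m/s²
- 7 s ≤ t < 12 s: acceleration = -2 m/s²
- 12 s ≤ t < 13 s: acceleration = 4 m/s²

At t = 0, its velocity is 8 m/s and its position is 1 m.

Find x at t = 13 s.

-323 m

On each constant-a segment, Δv = aΔt and Δx = v₀Δt + ½aΔt²; chain segment to segment.
0–4 s: v starts 8 m/s; Δx = 8·4 + ½·-10·4² = -48 m; v ends -32 m/s.
4–7 s: v starts -32 m/s; Δx = -32·3 + ½·2·3² = -87 m; v ends -26 m/s.
7–12 s: v starts -26 m/s; Δx = -26·5 + ½·-2·5² = -155 m; v ends -36 m/s.
12–13 s: v starts -36 m/s; Δx = -36·1 + ½·4·1² = -34 m; v ends -32 m/s.
x(13) = 1 + Σ Δx = -323 m.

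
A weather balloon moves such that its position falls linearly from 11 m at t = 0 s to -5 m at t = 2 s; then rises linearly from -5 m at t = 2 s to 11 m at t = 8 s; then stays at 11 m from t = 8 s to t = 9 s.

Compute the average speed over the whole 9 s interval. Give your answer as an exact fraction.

32/9 m/s

Average speed = (total path length)/(elapsed time); on a piecewise-linear x-t graph the path length is Σ|Δx|.
0–2 s: |Δx| = |-5 − 11| = 16 m
2–8 s: |Δx| = |11 − -5| = 16 m
8–9 s: |Δx| = |11 − 11| = 0 m
Total path = 32 m; average speed = 32/9 = 32/9 m/s.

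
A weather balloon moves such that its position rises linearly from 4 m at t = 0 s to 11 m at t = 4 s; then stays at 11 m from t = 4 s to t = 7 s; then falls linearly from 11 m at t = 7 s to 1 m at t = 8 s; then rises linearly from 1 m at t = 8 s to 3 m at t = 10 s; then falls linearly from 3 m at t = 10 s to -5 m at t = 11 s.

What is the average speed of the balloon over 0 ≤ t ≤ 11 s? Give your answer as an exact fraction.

27/11 m/s

Average speed = (total path length)/(elapsed time); on a piecewise-linear x-t graph the path length is Σ|Δx|.
0–4 s: |Δx| = |11 − 4| = 7 m
4–7 s: |Δx| = |11 − 11| = 0 m
7–8 s: |Δx| = |1 − 11| = 10 m
8–10 s: |Δx| = |3 − 1| = 2 m
10–11 s: |Δx| = |-5 − 3| = 8 m
Total path = 27 m; average speed = 27/11 = 27/11 m/s.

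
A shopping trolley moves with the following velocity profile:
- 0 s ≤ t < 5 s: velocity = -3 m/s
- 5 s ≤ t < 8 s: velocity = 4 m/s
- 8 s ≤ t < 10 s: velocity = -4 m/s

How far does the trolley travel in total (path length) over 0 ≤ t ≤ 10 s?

35 m

Total distance travelled is ∫|v| dt — sum the magnitudes of each area piece.
0–5 s: |-3| × 5 = 15 m
5–8 s: |4| × 3 = 12 m
8–10 s: |-4| × 2 = 8 m
Total distance = 35 m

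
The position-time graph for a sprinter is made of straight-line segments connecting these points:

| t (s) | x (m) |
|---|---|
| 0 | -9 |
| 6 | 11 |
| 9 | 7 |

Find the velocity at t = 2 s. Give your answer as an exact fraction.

10/3 m/s

Velocity is the slope of the x-t graph on 0–6 s: (11 − -9)/(6 − 0) = 10/3 m/s.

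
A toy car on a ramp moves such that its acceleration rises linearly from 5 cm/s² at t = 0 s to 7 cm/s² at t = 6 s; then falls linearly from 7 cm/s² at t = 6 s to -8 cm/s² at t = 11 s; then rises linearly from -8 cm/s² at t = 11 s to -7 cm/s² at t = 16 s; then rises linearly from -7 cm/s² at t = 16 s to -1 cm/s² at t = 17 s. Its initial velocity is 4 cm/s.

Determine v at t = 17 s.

Δv equals the area under the a-t graph; then v = v₀ + Δv.
0–6 s: ½(5 + 7)(6) = 36 cm/s
6–11 s: ½(7 + -8)(5) = -2.5 cm/s
11–16 s: ½(-8 + -7)(5) = -37.5 cm/s
16–17 s: ½(-7 + -1)(1) = -4 cm/s
Δv = -8 cm/s, so v(17) = 4 + (-8) = -4 cm/s.

-4 cm/s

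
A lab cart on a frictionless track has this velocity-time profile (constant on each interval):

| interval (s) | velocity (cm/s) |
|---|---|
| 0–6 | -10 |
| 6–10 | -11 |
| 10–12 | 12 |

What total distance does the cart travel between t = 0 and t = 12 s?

128 cm

Total distance travelled is ∫|v| dt — sum the magnitudes of each area piece.
0–6 s: |-10| × 6 = 60 cm
6–10 s: |-11| × 4 = 44 cm
10–12 s: |12| × 2 = 24 cm
Total distance = 128 cm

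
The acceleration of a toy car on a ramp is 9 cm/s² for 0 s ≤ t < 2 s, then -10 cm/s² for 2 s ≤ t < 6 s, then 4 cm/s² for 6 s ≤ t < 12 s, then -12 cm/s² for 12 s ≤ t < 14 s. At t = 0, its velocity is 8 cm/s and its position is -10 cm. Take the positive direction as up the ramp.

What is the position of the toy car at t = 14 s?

On each constant-a segment, Δv = aΔt and Δx = v₀Δt + ½aΔt²; chain segment to segment.
0–2 s: v starts 8 cm/s; Δx = 8·2 + ½·9·2² = 34 cm; v ends 26 cm/s.
2–6 s: v starts 26 cm/s; Δx = 26·4 + ½·-10·4² = 24 cm; v ends -14 cm/s.
6–12 s: v starts -14 cm/s; Δx = -14·6 + ½·4·6² = -12 cm; v ends 10 cm/s.
12–14 s: v starts 10 cm/s; Δx = 10·2 + ½·-12·2² = -4 cm; v ends -14 cm/s.
x(14) = -10 + Σ Δx = 32 cm.

32 cm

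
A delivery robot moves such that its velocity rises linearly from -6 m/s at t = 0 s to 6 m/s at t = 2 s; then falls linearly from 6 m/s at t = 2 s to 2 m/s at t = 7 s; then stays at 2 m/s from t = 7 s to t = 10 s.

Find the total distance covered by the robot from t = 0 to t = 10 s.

32 m

Distance (not displacement) is the total path length: add the absolute areas under v-t.
0–2 s: v = 0 at t = 1 s; triangle areas 3 + 3 = 6 m
2–7 s: |½(6 + 2)(5)| = 20 m
7–10 s: |2| × 3 = 6 m
Total distance = 32 m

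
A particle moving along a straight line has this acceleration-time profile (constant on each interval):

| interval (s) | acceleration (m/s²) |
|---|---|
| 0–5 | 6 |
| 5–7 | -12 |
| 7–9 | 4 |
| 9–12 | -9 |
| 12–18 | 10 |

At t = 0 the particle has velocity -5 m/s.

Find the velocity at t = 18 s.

Δv equals the area under the a-t graph; then v = v₀ + Δv.
0–5 s: 6 × 5 = 30 m/s
5–7 s: -12 × 2 = -24 m/s
7–9 s: 4 × 2 = 8 m/s
9–12 s: -9 × 3 = -27 m/s
12–18 s: 10 × 6 = 60 m/s
Δv = 47 m/s, so v(18) = -5 + (47) = 42 m/s.

42 m/s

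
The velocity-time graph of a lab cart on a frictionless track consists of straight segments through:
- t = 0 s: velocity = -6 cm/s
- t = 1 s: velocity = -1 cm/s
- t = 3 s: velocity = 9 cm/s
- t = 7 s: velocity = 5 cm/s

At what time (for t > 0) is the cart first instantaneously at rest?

t = 1.2 s

v changes sign on 1–3 s (from -1 to 9); the graph is linear there, so v = 0 at t = 1 + (1)·(3 − 1)/(9 − -1) = 1.2 s.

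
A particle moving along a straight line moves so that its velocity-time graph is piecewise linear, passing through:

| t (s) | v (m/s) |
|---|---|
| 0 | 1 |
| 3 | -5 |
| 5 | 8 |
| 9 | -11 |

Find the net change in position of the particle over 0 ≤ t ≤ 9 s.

-9 m

Displacement is the signed area under the v-t curve.
0–3 s: ½(1 + -5)(3) = -6 m
3–5 s: ½(-5 + 8)(2) = 3 m
5–9 s: ½(8 + -11)(4) = -6 m
Net displacement = -9 m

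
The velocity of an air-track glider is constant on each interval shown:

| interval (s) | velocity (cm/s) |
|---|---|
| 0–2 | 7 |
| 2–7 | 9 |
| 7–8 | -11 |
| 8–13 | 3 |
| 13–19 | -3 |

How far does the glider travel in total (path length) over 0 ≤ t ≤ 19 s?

Distance (not displacement) is the total path length: add the absolute areas under v-t.
0–2 s: |7| × 2 = 14 cm
2–7 s: |9| × 5 = 45 cm
7–8 s: |-11| × 1 = 11 cm
8–13 s: |3| × 5 = 15 cm
13–19 s: |-3| × 6 = 18 cm
Total distance = 103 cm

103 cm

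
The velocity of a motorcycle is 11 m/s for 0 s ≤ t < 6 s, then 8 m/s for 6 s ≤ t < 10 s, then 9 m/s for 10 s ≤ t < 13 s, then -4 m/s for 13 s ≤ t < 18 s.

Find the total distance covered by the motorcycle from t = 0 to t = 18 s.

Total distance travelled is ∫|v| dt — sum the magnitudes of each area piece.
0–6 s: |11| × 6 = 66 m
6–10 s: |8| × 4 = 32 m
10–13 s: |9| × 3 = 27 m
13–18 s: |-4| × 5 = 20 m
Total distance = 145 m

145 m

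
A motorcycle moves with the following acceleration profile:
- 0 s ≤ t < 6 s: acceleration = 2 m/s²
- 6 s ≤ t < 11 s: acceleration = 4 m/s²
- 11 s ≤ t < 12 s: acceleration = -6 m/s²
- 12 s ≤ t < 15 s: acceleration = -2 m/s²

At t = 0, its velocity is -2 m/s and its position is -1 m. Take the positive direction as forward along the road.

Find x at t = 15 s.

On each constant-a segment, Δv = aΔt and Δx = v₀Δt + ½aΔt²; chain segment to segment.
0–6 s: v starts -2 m/s; Δx = -2·6 + ½·2·6² = 24 m; v ends 10 m/s.
6–11 s: v starts 10 m/s; Δx = 10·5 + ½·4·5² = 100 m; v ends 30 m/s.
11–12 s: v starts 30 m/s; Δx = 30·1 + ½·-6·1² = 27 m; v ends 24 m/s.
12–15 s: v starts 24 m/s; Δx = 24·3 + ½·-2·3² = 63 m; v ends 18 m/s.
x(15) = -1 + Σ Δx = 213 m.

213 m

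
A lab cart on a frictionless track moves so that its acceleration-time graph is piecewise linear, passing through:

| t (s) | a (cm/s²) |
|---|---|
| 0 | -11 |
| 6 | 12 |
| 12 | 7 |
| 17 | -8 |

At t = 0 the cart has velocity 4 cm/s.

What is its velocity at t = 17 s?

Δv equals the area under the a-t graph; then v = v₀ + Δv.
0–6 s: ½(-11 + 12)(6) = 3 cm/s
6–12 s: ½(12 + 7)(6) = 57 cm/s
12–17 s: ½(7 + -8)(5) = -2.5 cm/s
Δv = 57.5 cm/s, so v(17) = 4 + (57.5) = 61.5 cm/s.

61.5 cm/s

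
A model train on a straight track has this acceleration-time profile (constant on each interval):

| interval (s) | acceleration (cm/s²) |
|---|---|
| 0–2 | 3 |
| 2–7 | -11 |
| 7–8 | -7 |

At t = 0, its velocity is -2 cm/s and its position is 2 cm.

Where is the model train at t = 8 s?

-168 cm

On each constant-a segment, Δv = aΔt and Δx = v₀Δt + ½aΔt²; chain segment to segment.
0–2 s: v starts -2 cm/s; Δx = -2·2 + ½·3·2² = 2 cm; v ends 4 cm/s.
2–7 s: v starts 4 cm/s; Δx = 4·5 + ½·-11·5² = -117.5 cm; v ends -51 cm/s.
7–8 s: v starts -51 cm/s; Δx = -51·1 + ½·-7·1² = -54.5 cm; v ends -58 cm/s.
x(8) = 2 + Σ Δx = -168 cm.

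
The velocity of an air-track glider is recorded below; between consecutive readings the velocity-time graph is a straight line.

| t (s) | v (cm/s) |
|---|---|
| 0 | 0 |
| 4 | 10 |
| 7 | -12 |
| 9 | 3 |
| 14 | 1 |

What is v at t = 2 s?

On 0–4 s the graph is linear from 0 to 10 cm/s: v(2) = 0 + (10 − 0)·(2 − 0)/(4 − 0) = 5 cm/s.

5 cm/s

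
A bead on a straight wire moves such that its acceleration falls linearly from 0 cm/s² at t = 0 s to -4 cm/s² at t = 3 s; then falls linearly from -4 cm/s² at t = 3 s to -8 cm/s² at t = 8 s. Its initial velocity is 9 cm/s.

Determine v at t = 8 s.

Δv equals the area under the a-t graph; then v = v₀ + Δv.
0–3 s: ½(0 + -4)(3) = -6 cm/s
3–8 s: ½(-4 + -8)(5) = -30 cm/s
Δv = -36 cm/s, so v(8) = 9 + (-36) = -27 cm/s.

-27 cm/s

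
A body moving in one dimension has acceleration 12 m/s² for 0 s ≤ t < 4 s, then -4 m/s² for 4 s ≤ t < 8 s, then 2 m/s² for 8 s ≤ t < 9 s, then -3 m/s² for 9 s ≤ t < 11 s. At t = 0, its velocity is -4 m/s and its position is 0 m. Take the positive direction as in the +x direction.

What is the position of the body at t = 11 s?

307 m

On each constant-a segment, Δv = aΔt and Δx = v₀Δt + ½aΔt²; chain segment to segment.
0–4 s: v starts -4 m/s; Δx = -4·4 + ½·12·4² = 80 m; v ends 44 m/s.
4–8 s: v starts 44 m/s; Δx = 44·4 + ½·-4·4² = 144 m; v ends 28 m/s.
8–9 s: v starts 28 m/s; Δx = 28·1 + ½·2·1² = 29 m; v ends 30 m/s.
9–11 s: v starts 30 m/s; Δx = 30·2 + ½·-3·2² = 54 m; v ends 24 m/s.
x(11) = 0 + Σ Δx = 307 m.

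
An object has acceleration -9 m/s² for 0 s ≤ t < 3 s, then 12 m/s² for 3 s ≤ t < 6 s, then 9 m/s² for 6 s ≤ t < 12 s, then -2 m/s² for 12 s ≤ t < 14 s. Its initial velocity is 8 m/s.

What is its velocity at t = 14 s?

67 m/s

Δv equals the area under the a-t graph; then v = v₀ + Δv.
0–3 s: -9 × 3 = -27 m/s
3–6 s: 12 × 3 = 36 m/s
6–12 s: 9 × 6 = 54 m/s
12–14 s: -2 × 2 = -4 m/s
Δv = 59 m/s, so v(14) = 8 + (59) = 67 m/s.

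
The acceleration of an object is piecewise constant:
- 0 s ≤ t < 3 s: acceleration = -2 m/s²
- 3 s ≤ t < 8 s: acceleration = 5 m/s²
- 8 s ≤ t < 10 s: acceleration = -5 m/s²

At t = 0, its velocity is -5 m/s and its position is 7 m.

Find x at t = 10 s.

On each constant-a segment, Δv = aΔt and Δx = v₀Δt + ½aΔt²; chain segment to segment.
0–3 s: v starts -5 m/s; Δx = -5·3 + ½·-2·3² = -24 m; v ends -11 m/s.
3–8 s: v starts -11 m/s; Δx = -11·5 + ½·5·5² = 7.5 m; v ends 14 m/s.
8–10 s: v starts 14 m/s; Δx = 14·2 + ½·-5·2² = 18 m; v ends 4 m/s.
x(10) = 7 + Σ Δx = 8.5 m.

8.5 m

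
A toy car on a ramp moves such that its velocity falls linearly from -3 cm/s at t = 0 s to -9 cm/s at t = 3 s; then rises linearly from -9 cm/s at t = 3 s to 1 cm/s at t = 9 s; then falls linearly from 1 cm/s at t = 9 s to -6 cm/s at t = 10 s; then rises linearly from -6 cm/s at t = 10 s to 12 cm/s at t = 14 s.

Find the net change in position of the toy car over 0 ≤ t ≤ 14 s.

Net displacement equals the area under the velocity-time graph (areas below the axis count negative).
0–3 s: ½(-3 + -9)(3) = -18 cm
3–9 s: ½(-9 + 1)(6) = -24 cm
9–10 s: ½(1 + -6)(1) = -2.5 cm
10–14 s: ½(-6 + 12)(4) = 12 cm
Net displacement = -32.5 cm

-32.5 cm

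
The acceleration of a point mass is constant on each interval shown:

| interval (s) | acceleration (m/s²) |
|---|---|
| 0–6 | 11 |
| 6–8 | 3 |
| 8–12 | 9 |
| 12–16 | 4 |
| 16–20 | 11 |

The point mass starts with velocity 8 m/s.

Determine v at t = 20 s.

Δv equals the area under the a-t graph; then v = v₀ + Δv.
0–6 s: 11 × 6 = 66 m/s
6–8 s: 3 × 2 = 6 m/s
8–12 s: 9 × 4 = 36 m/s
12–16 s: 4 × 4 = 16 m/s
16–20 s: 11 × 4 = 44 m/s
Δv = 168 m/s, so v(20) = 8 + (168) = 176 m/s.

176 m/s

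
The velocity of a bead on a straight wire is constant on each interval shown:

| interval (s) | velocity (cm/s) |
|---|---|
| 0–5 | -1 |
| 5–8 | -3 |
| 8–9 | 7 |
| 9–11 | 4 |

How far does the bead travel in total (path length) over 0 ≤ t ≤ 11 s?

29 cm

Distance (not displacement) is the total path length: add the absolute areas under v-t.
0–5 s: |-1| × 5 = 5 cm
5–8 s: |-3| × 3 = 9 cm
8–9 s: |7| × 1 = 7 cm
9–11 s: |4| × 2 = 8 cm
Total distance = 29 cm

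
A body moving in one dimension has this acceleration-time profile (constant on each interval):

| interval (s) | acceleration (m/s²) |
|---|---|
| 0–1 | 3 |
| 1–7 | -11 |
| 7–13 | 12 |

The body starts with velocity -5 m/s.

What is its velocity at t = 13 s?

Δv equals the area under the a-t graph; then v = v₀ + Δv.
0–1 s: 3 × 1 = 3 m/s
1–7 s: -11 × 6 = -66 m/s
7–13 s: 12 × 6 = 72 m/s
Δv = 9 m/s, so v(13) = -5 + (9) = 4 m/s.

4 m/s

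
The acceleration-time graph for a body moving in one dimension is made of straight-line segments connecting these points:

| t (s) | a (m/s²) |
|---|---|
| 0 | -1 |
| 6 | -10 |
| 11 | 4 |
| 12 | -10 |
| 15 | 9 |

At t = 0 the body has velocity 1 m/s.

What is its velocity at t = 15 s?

Δv equals the area under the a-t graph; then v = v₀ + Δv.
0–6 s: ½(-1 + -10)(6) = -33 m/s
6–11 s: ½(-10 + 4)(5) = -15 m/s
11–12 s: ½(4 + -10)(1) = -3 m/s
12–15 s: ½(-10 + 9)(3) = -1.5 m/s
Δv = -52.5 m/s, so v(15) = 1 + (-52.5) = -51.5 m/s.

-51.5 m/s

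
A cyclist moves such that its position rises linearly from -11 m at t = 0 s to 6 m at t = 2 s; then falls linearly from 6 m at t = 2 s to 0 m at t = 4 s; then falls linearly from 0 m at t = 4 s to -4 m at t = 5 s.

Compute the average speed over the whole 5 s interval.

5.4 m/s

Average speed = (total path length)/(elapsed time); on a piecewise-linear x-t graph the path length is Σ|Δx|.
0–2 s: |Δx| = |6 − -11| = 17 m
2–4 s: |Δx| = |0 − 6| = 6 m
4–5 s: |Δx| = |-4 − 0| = 4 m
Total path = 27 m; average speed = 27/5 = 5.4 m/s.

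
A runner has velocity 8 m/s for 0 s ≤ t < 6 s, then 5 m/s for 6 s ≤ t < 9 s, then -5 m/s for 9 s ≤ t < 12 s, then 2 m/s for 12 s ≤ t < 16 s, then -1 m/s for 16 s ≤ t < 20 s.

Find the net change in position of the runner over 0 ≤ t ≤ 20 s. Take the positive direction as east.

52 m

Net displacement equals the area under the velocity-time graph (areas below the axis count negative).
0–6 s: 8 × 6 = 48 m
6–9 s: 5 × 3 = 15 m
9–12 s: -5 × 3 = -15 m
12–16 s: 2 × 4 = 8 m
16–20 s: -1 × 4 = -4 m
Net displacement = 52 m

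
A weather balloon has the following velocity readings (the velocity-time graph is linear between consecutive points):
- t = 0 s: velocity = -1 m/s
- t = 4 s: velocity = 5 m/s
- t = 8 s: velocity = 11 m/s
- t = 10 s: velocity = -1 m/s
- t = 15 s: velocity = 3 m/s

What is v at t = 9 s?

5 m/s

On 8–10 s the graph is linear from 11 to -1 m/s: v(9) = 11 + (-1 − 11)·(9 − 8)/(10 − 8) = 5 m/s.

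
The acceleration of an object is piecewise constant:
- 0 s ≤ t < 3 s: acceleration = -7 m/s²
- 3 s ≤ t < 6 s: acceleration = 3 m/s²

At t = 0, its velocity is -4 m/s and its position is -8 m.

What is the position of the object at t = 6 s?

On each constant-a segment, Δv = aΔt and Δx = v₀Δt + ½aΔt²; chain segment to segment.
0–3 s: v starts -4 m/s; Δx = -4·3 + ½·-7·3² = -43.5 m; v ends -25 m/s.
3–6 s: v starts -25 m/s; Δx = -25·3 + ½·3·3² = -61.5 m; v ends -16 m/s.
x(6) = -8 + Σ Δx = -113 m.

-113 m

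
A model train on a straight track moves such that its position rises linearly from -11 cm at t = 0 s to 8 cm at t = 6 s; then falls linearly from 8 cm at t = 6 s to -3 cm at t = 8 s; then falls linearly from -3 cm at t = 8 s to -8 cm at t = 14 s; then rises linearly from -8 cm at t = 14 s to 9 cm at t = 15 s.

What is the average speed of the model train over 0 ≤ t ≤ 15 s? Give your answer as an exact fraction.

52/15 cm/s

Average speed = (total path length)/(elapsed time); on a piecewise-linear x-t graph the path length is Σ|Δx|.
0–6 s: |Δx| = |8 − -11| = 19 cm
6–8 s: |Δx| = |-3 − 8| = 11 cm
8–14 s: |Δx| = |-8 − -3| = 5 cm
14–15 s: |Δx| = |9 − -8| = 17 cm
Total path = 52 cm; average speed = 52/15 = 52/15 cm/s.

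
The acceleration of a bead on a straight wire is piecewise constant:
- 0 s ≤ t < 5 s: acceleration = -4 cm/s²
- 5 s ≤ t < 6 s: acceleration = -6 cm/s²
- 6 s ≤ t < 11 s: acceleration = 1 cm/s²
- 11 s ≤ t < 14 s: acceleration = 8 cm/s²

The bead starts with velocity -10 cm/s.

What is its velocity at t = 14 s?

-7 cm/s

Δv equals the area under the a-t graph; then v = v₀ + Δv.
0–5 s: -4 × 5 = -20 cm/s
5–6 s: -6 × 1 = -6 cm/s
6–11 s: 1 × 5 = 5 cm/s
11–14 s: 8 × 3 = 24 cm/s
Δv = 3 cm/s, so v(14) = -10 + (3) = -7 cm/s.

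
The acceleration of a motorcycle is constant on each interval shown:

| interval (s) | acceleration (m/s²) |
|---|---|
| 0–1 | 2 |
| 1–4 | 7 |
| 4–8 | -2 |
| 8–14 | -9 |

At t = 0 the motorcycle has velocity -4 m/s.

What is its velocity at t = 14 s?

Δv equals the area under the a-t graph; then v = v₀ + Δv.
0–1 s: 2 × 1 = 2 m/s
1–4 s: 7 × 3 = 21 m/s
4–8 s: -2 × 4 = -8 m/s
8–14 s: -9 × 6 = -54 m/s
Δv = -39 m/s, so v(14) = -4 + (-39) = -43 m/s.

-43 m/s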